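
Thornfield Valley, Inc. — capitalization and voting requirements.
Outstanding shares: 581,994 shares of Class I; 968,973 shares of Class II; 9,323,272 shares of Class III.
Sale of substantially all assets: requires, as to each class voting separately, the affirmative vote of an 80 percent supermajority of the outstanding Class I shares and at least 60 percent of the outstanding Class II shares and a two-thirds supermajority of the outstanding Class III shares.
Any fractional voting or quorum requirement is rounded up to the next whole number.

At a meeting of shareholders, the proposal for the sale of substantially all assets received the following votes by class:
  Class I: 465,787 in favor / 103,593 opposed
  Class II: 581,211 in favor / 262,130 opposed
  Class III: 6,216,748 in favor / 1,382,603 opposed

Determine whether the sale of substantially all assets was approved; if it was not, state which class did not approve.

Class I: 4/5 of 581994 = 465595.20, rounded up to 465596; 465,596 required, 465,787 in favor — approved.
Class II: 3/5 of 968973 = 581383.80, rounded up to 581384; 581,384 required, 581,211 in favor — not approved.
Class III: 2/3 of 9323272 = 6215514.67, rounded up to 6215515; 6,215,515 required, 6,216,748 in favor — approved.

Not approved — the Class II shares did not give the required vote.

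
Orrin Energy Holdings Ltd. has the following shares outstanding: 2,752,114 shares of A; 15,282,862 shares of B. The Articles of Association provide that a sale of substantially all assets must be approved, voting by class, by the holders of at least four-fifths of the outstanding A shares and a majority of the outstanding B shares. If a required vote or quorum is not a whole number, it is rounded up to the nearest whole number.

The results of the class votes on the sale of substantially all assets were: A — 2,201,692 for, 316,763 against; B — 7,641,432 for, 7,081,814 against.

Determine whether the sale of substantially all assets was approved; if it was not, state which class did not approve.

Approved — every class gave the required vote.

A: 4/5 of 2752114 = 2201691.20, rounded up to 2201692; 2,201,692 required, 2,201,692 in favor — approved.
B: a majority of 15282862 is 7641432; 7,641,432 required, 7,641,432 in favor — approved.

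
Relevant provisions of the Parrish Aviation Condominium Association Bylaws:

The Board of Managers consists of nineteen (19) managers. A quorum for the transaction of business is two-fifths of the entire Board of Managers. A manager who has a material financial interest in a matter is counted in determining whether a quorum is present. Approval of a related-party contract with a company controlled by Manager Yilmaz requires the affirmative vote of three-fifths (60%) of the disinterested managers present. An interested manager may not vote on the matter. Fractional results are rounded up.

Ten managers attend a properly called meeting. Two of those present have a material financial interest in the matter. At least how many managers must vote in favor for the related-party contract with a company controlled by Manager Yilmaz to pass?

5

The related-party contract with a company controlled by Manager Yilmaz requires three-fifths of the disinterested managers present (10 − 2 = 8).
3/5 of 8 = 4.80, rounded up to 5.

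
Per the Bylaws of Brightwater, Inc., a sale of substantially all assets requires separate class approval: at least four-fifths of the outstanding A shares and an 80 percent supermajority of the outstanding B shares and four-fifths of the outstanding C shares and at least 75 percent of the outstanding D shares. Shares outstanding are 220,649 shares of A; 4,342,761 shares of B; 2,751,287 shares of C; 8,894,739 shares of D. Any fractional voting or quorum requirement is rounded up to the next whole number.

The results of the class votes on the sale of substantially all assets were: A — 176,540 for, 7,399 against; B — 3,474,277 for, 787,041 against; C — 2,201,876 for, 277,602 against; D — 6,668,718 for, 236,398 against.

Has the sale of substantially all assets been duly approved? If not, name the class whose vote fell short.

Not approved — the D shares did not give the required vote.

A: 4/5 of 220649 = 176519.20, rounded up to 176520; 176,520 required, 176,540 in favor — approved.
B: 4/5 of 4342761 = 3474208.80, rounded up to 3474209; 3,474,209 required, 3,474,277 in favor — approved.
C: 4/5 of 2751287 = 2201029.60, rounded up to 2201030; 2,201,030 required, 2,201,876 in favor — approved.
D: 3/4 of 8894739 = 6671054.25, rounded up to 6671055; 6,671,055 required, 6,668,718 in favor — not approved.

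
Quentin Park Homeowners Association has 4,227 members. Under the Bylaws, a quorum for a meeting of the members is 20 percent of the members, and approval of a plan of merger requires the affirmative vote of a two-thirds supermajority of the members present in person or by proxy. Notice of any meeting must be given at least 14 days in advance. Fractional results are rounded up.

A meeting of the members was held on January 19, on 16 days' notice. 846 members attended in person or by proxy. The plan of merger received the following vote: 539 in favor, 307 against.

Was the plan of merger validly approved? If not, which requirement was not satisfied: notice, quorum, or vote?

Invalid — vote requirement not satisfied.

Notice: 16 days given; 14 required. Satisfied.
Quorum: 20% of 4,227 = 845.40, rounded up to 846; 846 present. Satisfied.
Vote: requires two-thirds of those present (846); 2/3 of 846 = 564, so 564 needed; 539 in favor. Not satisfied.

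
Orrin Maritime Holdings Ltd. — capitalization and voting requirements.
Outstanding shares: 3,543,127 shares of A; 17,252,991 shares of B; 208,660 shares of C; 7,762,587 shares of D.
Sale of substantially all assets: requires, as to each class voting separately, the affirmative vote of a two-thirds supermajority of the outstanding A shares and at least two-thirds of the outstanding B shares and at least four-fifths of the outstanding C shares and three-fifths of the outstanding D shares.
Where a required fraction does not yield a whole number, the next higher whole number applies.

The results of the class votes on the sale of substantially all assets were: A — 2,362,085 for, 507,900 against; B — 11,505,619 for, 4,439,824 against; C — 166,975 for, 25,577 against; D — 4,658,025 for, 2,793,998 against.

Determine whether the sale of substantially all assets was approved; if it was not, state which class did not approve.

Approved — every class gave the required vote.

A: 2/3 of 3543127 = 2362084.67, rounded up to 2362085; 2,362,085 required, 2,362,085 in favor — approved.
B: 2/3 of 17252991 = 11501994; 11,501,994 required, 11,505,619 in favor — approved.
C: 4/5 of 208660 = 166928; 166,928 required, 166,975 in favor — approved.
D: 3/5 of 7762587 = 4657552.20, rounded up to 4657553; 4,657,553 required, 4,658,025 in favor — approved.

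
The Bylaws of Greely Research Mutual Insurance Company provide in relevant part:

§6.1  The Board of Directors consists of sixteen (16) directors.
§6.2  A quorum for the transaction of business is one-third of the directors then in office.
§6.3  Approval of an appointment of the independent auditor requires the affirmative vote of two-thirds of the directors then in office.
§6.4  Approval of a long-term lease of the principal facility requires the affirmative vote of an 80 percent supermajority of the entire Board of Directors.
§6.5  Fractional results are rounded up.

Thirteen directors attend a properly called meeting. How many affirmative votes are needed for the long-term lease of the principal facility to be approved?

The long-term lease of the principal facility requires four-fifths of the entire Board of Directors (16).
4/5 of 16 = 12.80, rounded up to 13.

13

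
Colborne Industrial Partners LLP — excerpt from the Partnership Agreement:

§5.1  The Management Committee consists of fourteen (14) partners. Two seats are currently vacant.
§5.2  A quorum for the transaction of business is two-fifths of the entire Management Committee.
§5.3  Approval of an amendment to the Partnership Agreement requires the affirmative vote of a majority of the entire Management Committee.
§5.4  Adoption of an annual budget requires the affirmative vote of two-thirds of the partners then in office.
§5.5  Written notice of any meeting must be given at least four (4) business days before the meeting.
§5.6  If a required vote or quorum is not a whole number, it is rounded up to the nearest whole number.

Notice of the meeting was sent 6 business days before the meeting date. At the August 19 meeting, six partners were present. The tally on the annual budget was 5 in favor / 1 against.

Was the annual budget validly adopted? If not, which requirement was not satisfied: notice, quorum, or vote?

Notice: 6 business days given; 4 required (6 ≥ 4). Satisfied.
Quorum: 6 present; quorum is 6. Satisfied.
Vote: the annual budget requires two-thirds of the partners then in office (12). 2/3 of 12 = 8, so 8 affirmative votes are needed; 5 voted in favor. Not satisfied.

Invalid — vote requirement not satisfied.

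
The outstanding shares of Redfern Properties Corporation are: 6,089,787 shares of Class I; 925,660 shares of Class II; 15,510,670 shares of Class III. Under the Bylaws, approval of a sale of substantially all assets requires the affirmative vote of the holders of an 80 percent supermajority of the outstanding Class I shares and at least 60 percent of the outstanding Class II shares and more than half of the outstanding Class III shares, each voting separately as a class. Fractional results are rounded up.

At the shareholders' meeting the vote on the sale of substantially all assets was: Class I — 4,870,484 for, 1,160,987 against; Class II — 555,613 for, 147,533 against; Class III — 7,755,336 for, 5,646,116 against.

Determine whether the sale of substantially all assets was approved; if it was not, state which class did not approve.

Class I: 4/5 of 6089787 = 4871829.60, rounded up to 4871830; 4,871,830 required, 4,870,484 in favor — not approved.
Class II: 3/5 of 925660 = 555396; 555,396 required, 555,613 in favor — approved.
Class III: a majority of 15510670 is 7755336; 7,755,336 required, 7,755,336 in favor — approved.

Not approved — the Class I shares did not give the required vote.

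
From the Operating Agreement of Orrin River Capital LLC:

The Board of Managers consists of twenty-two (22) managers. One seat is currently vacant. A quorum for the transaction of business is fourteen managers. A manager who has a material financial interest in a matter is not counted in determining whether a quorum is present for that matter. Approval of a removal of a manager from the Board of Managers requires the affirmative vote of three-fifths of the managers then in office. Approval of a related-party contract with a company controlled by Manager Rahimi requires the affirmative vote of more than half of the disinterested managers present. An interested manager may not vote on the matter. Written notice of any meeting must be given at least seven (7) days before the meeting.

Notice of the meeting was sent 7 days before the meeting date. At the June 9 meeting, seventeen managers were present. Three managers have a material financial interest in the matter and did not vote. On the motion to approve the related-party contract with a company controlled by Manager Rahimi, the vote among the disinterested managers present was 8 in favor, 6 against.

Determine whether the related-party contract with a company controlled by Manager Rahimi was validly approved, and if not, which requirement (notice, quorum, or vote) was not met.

Valid — all requirements satisfied.

Notice: 7 days given; 7 required (7 ≥ 7). Satisfied.
Quorum: 17 present, but the 3 interested managers do not count, leaving 14. Quorum is 14. Satisfied.
Vote: the related-party contract with a company controlled by Manager Rahimi requires a majority of the disinterested managers present (17 − 3 = 14). A majority of 14 is 8, so 8 affirmative votes are needed; 8 voted in favor. Satisfied.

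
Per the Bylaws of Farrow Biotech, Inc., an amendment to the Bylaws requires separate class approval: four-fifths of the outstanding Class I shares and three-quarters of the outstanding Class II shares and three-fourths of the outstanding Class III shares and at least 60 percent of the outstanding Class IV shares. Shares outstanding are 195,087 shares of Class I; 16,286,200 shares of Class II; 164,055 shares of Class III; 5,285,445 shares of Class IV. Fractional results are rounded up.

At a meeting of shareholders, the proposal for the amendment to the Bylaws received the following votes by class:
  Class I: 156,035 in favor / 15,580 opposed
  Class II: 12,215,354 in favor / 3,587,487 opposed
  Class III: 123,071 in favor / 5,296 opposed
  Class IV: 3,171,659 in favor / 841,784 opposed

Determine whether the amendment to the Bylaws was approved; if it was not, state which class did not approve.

Class I: 4/5 of 195087 = 156069.60, rounded up to 156070; 156,070 required, 156,035 in favor — not approved.
Class II: 3/4 of 16286200 = 12214650; 12,214,650 required, 12,215,354 in favor — approved.
Class III: 3/4 of 164055 = 123041.25, rounded up to 123042; 123,042 required, 123,071 in favor — approved.
Class IV: 3/5 of 5285445 = 3171267; 3,171,267 required, 3,171,659 in favor — approved.

Not approved — the Class I shares did not give the required vote.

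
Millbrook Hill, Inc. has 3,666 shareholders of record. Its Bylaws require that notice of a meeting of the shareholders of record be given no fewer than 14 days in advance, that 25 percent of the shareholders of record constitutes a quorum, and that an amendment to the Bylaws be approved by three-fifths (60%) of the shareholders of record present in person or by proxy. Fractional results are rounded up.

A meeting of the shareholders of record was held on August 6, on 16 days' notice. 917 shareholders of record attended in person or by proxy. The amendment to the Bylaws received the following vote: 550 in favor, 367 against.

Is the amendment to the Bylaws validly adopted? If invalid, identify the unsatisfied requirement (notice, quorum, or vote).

Invalid — vote requirement not satisfied.

Notice: 16 days given; 14 required. Satisfied.
Quorum: 25% of 3,666 = 916.50, rounded up to 917; 917 present. Satisfied.
Vote: requires three-fifths of those present (917); 3/5 of 917 = 550.20, rounded up to 551, so 551 needed; 550 in favor. Not satisfied.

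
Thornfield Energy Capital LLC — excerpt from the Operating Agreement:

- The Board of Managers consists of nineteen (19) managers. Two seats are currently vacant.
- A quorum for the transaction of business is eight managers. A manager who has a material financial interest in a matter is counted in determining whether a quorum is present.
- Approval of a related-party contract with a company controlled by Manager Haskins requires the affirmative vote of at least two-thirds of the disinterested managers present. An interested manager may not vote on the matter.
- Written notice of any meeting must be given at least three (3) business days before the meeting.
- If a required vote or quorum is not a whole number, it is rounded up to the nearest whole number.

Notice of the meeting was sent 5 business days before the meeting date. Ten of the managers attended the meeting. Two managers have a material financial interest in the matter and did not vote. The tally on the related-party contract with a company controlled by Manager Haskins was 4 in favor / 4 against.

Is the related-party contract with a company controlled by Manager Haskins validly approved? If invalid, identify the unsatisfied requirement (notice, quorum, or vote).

Invalid — vote requirement not satisfied.

Notice: 5 business days given; 3 required (5 ≥ 3). Satisfied.
Quorum: 10 present (interested managers count toward quorum); quorum is 8. Satisfied.
Vote: the related-party contract with a company controlled by Manager Haskins requires two-thirds of the disinterested managers present (10 − 2 = 8). 2/3 of 8 = 5.33, rounded up to 6, so 6 affirmative votes are needed; 4 voted in favor. Not satisfied.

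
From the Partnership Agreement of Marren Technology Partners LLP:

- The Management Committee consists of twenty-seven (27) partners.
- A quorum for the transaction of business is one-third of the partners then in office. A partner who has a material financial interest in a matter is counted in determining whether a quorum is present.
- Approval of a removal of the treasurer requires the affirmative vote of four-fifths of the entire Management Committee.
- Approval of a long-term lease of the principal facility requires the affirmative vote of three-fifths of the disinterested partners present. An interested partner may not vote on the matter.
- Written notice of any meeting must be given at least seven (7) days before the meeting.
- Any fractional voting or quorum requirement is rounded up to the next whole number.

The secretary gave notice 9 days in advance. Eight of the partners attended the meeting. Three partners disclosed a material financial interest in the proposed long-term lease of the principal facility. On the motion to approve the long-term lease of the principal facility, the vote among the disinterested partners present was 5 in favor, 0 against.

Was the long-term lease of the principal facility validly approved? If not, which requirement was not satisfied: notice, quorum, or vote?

Invalid — quorum requirement not satisfied.

Notice: 9 days given; 7 required (9 ≥ 7). Satisfied.
Quorum: 8 present (interested partners count toward quorum); quorum is 9. Not satisfied.
Vote: the long-term lease of the principal facility requires three-fifths of the disinterested partners present (8 − 3 = 5). 3/5 of 5 = 3, so 3 affirmative votes are needed; 5 voted in favor. Satisfied. (Moot — without a quorum no business can be validly transacted.)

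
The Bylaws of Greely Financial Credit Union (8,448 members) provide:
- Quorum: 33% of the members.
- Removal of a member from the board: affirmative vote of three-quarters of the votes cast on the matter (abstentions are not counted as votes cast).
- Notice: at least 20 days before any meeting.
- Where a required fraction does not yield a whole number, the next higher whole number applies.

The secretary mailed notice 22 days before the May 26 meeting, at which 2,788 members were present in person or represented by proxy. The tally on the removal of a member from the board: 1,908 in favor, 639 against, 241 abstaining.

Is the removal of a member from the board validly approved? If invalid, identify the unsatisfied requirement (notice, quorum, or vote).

Invalid — vote requirement not satisfied.

Notice: 22 days given; 20 required. Satisfied.
Quorum: 33% of 8,448 = 2,787.84, rounded up to 2,788; 2,788 present. Satisfied.
Vote: requires three-fourths of the votes cast (2,788 − 241 abstaining = 2,547); 3/4 of 2547 = 1910.25, rounded up to 1911, so 1,911 needed; 1,908 in favor. Not satisfied.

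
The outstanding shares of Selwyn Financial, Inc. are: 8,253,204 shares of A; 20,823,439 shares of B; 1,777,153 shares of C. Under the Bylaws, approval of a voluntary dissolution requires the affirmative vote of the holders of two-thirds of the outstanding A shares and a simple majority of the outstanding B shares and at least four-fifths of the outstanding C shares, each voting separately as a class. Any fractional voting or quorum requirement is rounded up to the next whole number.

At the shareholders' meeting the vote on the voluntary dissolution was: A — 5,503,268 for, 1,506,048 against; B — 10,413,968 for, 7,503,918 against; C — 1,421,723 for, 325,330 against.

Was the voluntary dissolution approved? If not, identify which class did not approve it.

Approved — every class gave the required vote.

A: 2/3 of 8253204 = 5502136; 5,502,136 required, 5,503,268 in favor — approved.
B: a majority of 20823439 is 10411720; 10,411,720 required, 10,413,968 in favor — approved.
C: 4/5 of 1777153 = 1421722.40, rounded up to 1421723; 1,421,723 required, 1,421,723 in favor — approved.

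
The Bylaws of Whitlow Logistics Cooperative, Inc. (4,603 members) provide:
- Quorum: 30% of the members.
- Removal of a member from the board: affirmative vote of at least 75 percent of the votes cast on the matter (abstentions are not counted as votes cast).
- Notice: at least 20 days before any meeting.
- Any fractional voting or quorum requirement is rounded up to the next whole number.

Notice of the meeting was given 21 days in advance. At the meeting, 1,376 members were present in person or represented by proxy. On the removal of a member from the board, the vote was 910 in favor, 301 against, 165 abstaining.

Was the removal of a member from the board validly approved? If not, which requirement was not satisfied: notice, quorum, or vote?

Notice: 21 days given; 20 required. Satisfied.
Quorum: 30% of 4,603 = 1,380.90, rounded up to 1,381; 1,376 present. Not satisfied.
Vote: requires three-fourths of the votes cast (1,376 − 165 abstaining = 1,211); 3/4 of 1211 = 908.25, rounded up to 909, so 909 needed; 910 in favor. Satisfied.

Invalid — quorum requirement not satisfied.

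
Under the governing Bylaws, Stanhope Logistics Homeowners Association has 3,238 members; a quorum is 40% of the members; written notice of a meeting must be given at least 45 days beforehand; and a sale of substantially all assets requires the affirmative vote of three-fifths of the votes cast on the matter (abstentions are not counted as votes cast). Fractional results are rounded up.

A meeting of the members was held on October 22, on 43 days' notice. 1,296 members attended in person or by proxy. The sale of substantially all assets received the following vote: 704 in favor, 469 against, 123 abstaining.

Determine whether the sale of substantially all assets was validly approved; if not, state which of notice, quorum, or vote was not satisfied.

Notice: 43 days given; 45 required. Not satisfied.
Quorum: 40% of 3,238 = 1,295.20, rounded up to 1,296; 1,296 present. Satisfied.
Vote: requires three-fifths of the votes cast (1,296 − 123 abstaining = 1,173); 3/5 of 1173 = 703.80, rounded up to 704, so 704 needed; 704 in favor. Satisfied.

Invalid — notice requirement not satisfied.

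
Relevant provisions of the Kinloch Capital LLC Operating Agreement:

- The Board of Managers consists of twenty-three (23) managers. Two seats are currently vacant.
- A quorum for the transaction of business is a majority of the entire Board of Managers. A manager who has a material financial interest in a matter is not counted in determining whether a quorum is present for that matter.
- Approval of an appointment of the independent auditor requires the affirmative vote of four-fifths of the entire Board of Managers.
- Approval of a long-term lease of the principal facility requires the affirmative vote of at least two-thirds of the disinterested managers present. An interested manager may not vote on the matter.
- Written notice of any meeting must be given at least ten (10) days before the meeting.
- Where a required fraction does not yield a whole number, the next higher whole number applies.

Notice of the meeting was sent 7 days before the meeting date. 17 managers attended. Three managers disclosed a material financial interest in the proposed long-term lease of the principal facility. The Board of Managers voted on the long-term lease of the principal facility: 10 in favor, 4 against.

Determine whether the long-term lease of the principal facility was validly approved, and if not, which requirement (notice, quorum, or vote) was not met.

Notice: 7 days given; 10 required (7 < 10). Not satisfied.
Quorum: 17 present, but the 3 interested managers do not count, leaving 14. Quorum is 12. Satisfied.
Vote: the long-term lease of the principal facility requires two-thirds of the disinterested managers present (17 − 3 = 14). 2/3 of 14 = 9.33, rounded up to 10, so 10 affirmative votes are needed; 10 voted in favor. Satisfied.

Invalid — notice requirement not satisfied.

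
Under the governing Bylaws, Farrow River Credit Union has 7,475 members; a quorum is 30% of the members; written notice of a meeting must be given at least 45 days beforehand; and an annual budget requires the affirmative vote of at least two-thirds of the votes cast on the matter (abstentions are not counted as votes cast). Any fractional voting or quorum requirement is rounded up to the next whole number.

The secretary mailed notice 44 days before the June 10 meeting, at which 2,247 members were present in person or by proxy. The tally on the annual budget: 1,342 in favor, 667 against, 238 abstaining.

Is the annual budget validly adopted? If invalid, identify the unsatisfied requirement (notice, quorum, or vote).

Notice: 44 days given; 45 required. Not satisfied.
Quorum: 30% of 7,475 = 2,242.50, rounded up to 2,243; 2,247 present. Satisfied.
Vote: requires two-thirds of the votes cast (2,247 − 238 abstaining = 2,009); 2/3 of 2009 = 1339.33, rounded up to 1340, so 1,340 needed; 1,342 in favor. Satisfied.

Invalid — notice requirement not satisfied.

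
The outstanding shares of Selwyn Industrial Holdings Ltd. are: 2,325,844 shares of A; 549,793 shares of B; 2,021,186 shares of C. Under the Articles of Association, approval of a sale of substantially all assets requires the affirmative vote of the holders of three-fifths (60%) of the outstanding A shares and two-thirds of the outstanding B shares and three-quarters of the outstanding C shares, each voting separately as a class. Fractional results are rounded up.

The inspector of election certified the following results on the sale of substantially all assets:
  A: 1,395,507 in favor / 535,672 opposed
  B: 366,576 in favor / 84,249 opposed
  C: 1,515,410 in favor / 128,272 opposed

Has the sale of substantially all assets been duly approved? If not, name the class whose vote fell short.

Not approved — the C shares did not give the required vote.

A: 3/5 of 2325844 = 1395506.40, rounded up to 1395507; 1,395,507 required, 1,395,507 in favor — approved.
B: 2/3 of 549793 = 366528.67, rounded up to 366529; 366,529 required, 366,576 in favor — approved.
C: 3/4 of 2021186 = 1515889.50, rounded up to 1515890; 1,515,890 required, 1,515,410 in favor — not approved.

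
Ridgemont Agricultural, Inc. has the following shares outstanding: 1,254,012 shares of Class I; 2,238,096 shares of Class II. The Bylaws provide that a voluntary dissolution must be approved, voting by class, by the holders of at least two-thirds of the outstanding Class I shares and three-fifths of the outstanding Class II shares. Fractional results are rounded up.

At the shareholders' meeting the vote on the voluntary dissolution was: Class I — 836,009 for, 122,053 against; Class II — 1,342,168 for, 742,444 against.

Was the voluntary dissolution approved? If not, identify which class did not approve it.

Not approved — the Class II shares did not give the required vote.

Class I: 2/3 of 1254012 = 836008; 836,008 required, 836,009 in favor — approved.
Class II: 3/5 of 2238096 = 1342857.60, rounded up to 1342858; 1,342,858 required, 1,342,168 in favor — not approved.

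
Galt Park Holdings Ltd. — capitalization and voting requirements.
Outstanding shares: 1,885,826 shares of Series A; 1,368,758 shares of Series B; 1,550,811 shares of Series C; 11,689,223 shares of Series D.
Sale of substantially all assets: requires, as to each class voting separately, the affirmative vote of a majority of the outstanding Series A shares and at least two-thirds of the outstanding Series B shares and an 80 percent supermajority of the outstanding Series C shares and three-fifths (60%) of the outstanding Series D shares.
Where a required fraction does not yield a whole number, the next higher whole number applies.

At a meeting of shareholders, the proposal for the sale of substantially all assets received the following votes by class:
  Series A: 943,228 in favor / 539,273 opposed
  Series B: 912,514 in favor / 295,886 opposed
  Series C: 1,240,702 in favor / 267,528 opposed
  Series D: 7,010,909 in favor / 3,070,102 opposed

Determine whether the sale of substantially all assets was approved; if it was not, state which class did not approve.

Not approved — the Series D shares did not give the required vote.

Series A: a majority of 1885826 is 942914; 942,914 required, 943,228 in favor — approved.
Series B: 2/3 of 1368758 = 912505.33, rounded up to 912506; 912,506 required, 912,514 in favor — approved.
Series C: 4/5 of 1550811 = 1240648.80, rounded up to 1240649; 1,240,649 required, 1,240,702 in favor — approved.
Series D: 3/5 of 11689223 = 7013533.80, rounded up to 7013534; 7,013,534 required, 7,010,909 in favor — not approved.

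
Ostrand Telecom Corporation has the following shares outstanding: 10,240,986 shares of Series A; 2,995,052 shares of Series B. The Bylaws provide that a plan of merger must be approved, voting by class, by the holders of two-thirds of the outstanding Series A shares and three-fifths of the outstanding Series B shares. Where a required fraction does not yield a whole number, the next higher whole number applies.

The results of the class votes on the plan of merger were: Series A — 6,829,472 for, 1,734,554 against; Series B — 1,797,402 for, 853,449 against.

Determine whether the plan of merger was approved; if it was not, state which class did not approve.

Series A: 2/3 of 10240986 = 6827324; 6,827,324 required, 6,829,472 in favor — approved.
Series B: 3/5 of 2995052 = 1797031.20, rounded up to 1797032; 1,797,032 required, 1,797,402 in favor — approved.

Approved — every class gave the required vote.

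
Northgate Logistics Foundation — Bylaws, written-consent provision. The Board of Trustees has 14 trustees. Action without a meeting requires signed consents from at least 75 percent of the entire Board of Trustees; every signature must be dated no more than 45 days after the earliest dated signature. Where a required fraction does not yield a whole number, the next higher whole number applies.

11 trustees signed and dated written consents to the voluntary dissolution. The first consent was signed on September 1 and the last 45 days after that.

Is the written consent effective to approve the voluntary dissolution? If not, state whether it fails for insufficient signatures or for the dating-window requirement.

Effective — both the signature and dating-window requirements are satisfied.

Signatures required: at least 75 percent of 14 — 3/4 of 14 = 10.50, rounded up to 11, so 11 needed; 11 signed. Sufficient.
Dating window: the latest signature is 45 days after the earliest; the limit is 45 days. Within the window.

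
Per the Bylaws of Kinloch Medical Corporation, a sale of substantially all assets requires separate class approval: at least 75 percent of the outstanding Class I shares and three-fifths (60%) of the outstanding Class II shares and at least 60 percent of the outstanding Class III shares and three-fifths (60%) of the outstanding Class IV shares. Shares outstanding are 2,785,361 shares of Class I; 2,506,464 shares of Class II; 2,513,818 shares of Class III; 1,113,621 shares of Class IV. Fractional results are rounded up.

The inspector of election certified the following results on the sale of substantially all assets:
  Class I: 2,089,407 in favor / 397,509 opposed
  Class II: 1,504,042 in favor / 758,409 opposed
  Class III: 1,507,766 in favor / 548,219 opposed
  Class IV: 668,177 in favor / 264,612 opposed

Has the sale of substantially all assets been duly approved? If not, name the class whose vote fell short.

Class I: 3/4 of 2785361 = 2089020.75, rounded up to 2089021; 2,089,021 required, 2,089,407 in favor — approved.
Class II: 3/5 of 2506464 = 1503878.40, rounded up to 1503879; 1,503,879 required, 1,504,042 in favor — approved.
Class III: 3/5 of 2513818 = 1508290.80, rounded up to 1508291; 1,508,291 required, 1,507,766 in favor — not approved.
Class IV: 3/5 of 1113621 = 668172.60, rounded up to 668173; 668,173 required, 668,177 in favor — approved.

Not approved — the Class III shares did not give the required vote.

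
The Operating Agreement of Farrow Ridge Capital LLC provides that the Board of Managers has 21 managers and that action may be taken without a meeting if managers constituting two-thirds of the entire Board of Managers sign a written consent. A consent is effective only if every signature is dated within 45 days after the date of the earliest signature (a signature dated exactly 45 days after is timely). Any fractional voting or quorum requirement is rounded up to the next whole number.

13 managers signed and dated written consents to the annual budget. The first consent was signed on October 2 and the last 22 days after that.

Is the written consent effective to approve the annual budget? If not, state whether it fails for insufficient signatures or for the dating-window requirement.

Signatures required: two-thirds of 21 — 2/3 of 21 = 14, so 14 needed; 13 signed. Insufficient.
Dating window: the latest signature is 22 days after the earliest; the limit is 45 days. Within the window.

Not effective — insufficient signatures.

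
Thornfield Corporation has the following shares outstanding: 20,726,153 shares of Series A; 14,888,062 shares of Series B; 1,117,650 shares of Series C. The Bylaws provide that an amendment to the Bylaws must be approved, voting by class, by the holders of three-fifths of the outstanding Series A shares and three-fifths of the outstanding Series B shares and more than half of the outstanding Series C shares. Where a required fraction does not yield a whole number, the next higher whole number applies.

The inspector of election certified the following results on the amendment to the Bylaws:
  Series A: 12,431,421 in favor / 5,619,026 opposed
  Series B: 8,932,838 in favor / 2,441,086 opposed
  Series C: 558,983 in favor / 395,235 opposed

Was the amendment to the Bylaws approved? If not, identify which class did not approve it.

Not approved — the Series A shares did not give the required vote.

Series A: 3/5 of 20726153 = 12435691.80, rounded up to 12435692; 12,435,692 required, 12,431,421 in favor — not approved.
Series B: 3/5 of 14888062 = 8932837.20, rounded up to 8932838; 8,932,838 required, 8,932,838 in favor — approved.
Series C: a majority of 1117650 is 558826; 558,826 required, 558,983 in favor — approved.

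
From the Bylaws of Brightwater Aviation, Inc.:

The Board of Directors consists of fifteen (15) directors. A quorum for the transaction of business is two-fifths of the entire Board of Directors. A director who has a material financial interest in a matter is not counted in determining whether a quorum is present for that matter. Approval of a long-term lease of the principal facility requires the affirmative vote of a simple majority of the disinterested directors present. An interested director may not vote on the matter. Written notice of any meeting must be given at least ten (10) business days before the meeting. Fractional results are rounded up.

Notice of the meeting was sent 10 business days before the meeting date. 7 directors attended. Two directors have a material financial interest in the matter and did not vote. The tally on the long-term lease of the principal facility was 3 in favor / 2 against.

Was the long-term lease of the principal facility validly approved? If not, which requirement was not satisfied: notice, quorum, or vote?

Invalid — quorum requirement not satisfied.

Notice: 10 business days given; 10 required (10 ≥ 10). Satisfied.
Quorum: 7 present, but the 2 interested directors do not count, leaving 5. Quorum is 6. Not satisfied.
Vote: the long-term lease of the principal facility requires a majority of the disinterested directors present (7 − 2 = 5). A majority of 5 is 3, so 3 affirmative votes are needed; 3 voted in favor. Satisfied. (Moot — without a quorum no business can be validly transacted.)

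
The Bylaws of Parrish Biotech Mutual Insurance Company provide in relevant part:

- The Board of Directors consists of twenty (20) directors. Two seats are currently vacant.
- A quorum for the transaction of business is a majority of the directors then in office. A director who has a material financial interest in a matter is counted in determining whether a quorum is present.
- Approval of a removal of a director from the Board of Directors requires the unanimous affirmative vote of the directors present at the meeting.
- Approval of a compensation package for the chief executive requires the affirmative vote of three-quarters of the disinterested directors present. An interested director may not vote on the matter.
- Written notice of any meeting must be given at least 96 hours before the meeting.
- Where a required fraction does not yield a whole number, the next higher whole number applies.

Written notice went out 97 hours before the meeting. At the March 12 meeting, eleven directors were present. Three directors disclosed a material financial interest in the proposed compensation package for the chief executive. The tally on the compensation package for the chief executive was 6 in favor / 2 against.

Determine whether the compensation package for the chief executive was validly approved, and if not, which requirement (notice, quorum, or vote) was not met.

Valid — all requirements satisfied.

Notice: 97 hours given; 96 required (97 ≥ 96). Satisfied.
Quorum: 11 present (interested directors count toward quorum); quorum is 10. Satisfied.
Vote: the compensation package for the chief executive requires three-fourths of the disinterested directors present (11 − 3 = 8). 3/4 of 8 = 6, so 6 affirmative votes are needed; 6 voted in favor. Satisfied.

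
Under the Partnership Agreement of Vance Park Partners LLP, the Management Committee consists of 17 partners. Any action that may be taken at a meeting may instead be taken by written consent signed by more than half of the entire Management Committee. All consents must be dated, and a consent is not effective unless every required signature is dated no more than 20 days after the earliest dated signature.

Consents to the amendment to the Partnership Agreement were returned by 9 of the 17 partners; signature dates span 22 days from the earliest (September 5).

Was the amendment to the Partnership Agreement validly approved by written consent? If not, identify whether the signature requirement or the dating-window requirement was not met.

Signatures required: more than half of 17 — a majority of 17 is 9, so 9 needed; 9 signed. Sufficient.
Dating window: the latest signature is 22 days after the earliest; the limit is 20 days. Outside the window.

Not effective — dating-window requirement not satisfied.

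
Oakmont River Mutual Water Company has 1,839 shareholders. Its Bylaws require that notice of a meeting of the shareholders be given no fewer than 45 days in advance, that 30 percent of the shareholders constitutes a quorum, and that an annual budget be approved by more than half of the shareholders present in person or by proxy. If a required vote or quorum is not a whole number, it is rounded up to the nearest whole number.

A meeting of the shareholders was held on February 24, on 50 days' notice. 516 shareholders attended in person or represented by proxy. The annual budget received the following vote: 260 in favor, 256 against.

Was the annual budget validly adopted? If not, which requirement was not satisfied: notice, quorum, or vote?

Invalid — quorum requirement not satisfied.

Notice: 50 days given; 45 required. Satisfied.
Quorum: 30% of 1,839 = 551.70, rounded up to 552; 516 present. Not satisfied.
Vote: requires a majority of those present (516); a majority of 516 is 259, so 259 needed; 260 in favor. Satisfied.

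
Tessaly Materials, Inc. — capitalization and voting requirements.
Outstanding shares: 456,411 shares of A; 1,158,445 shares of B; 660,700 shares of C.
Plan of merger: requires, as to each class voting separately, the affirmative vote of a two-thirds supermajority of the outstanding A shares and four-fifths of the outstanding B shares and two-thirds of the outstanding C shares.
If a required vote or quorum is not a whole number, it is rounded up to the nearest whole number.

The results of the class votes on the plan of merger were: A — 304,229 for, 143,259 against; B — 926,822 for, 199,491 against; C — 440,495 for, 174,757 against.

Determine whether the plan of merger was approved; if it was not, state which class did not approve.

Not approved — the A shares did not give the required vote.

A: 2/3 of 456411 = 304274; 304,274 required, 304,229 in favor — not approved.
B: 4/5 of 1158445 = 926756; 926,756 required, 926,822 in favor — approved.
C: 2/3 of 660700 = 440466.67, rounded up to 440467; 440,467 required, 440,495 in favor — approved.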